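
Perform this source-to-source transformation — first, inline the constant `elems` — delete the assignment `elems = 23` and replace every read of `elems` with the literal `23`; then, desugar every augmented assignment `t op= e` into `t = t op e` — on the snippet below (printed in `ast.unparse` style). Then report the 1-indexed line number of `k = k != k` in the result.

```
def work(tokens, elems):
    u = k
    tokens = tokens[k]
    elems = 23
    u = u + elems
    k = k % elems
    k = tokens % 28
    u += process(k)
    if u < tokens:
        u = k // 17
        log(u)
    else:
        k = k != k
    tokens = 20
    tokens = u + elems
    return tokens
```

Transformed code:
def work(tokens, elems):
    u = k
    tokens = tokens[k]
    u = u + 23
    k = k % 23
    k = tokens % 28
    u = u + process(k)
    if u < tokens:
        u = k // 17
        log(u)
    else:
        k = k != k
    tokens = 20
    tokens = u + 23
    return tokens

12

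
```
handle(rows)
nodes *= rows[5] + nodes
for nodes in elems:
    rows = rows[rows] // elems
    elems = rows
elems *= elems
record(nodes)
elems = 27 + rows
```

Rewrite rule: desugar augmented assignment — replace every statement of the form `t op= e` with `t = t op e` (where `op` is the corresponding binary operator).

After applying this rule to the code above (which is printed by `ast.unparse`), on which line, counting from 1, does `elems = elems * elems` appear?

Transformed code:
handle(rows)
nodes = nodes * (rows[5] + nodes)
for nodes in elems:
    rows = rows[rows] // elems
    elems = rows
elems = elems * elems
record(nodes)
elems = 27 + rows

6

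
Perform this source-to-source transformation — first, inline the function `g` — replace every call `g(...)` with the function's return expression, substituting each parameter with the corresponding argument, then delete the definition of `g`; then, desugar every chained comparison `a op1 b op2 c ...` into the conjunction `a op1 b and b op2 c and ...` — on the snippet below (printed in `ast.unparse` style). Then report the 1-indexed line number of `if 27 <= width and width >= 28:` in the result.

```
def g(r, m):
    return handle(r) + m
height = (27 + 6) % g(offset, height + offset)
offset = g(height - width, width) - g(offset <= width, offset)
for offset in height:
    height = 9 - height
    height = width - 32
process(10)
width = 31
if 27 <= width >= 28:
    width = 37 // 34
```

Transformed code:
height = (27 + 6) % (handle(offset) + (height + offset))
offset = handle(height - width) + width - (handle(offset <= width) + offset)
for offset in height:
    height = 9 - height
    height = width - 32
process(10)
width = 31
if 27 <= width and width >= 28:
    width = 37 // 34

8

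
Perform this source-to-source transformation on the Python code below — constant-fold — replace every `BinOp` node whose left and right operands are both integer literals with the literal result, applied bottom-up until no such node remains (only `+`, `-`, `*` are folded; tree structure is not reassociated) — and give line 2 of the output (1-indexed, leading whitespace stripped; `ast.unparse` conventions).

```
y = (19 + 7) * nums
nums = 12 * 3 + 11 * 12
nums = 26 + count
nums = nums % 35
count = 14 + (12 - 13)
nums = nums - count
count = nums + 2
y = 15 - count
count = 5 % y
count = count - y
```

Transformed code:
y = 26 * nums
nums = 168
nums = 26 + count
nums = nums % 35
count = 13
nums = nums - count
count = nums + 2
y = 15 - count
count = 5 % y
count = count - y

nums = 168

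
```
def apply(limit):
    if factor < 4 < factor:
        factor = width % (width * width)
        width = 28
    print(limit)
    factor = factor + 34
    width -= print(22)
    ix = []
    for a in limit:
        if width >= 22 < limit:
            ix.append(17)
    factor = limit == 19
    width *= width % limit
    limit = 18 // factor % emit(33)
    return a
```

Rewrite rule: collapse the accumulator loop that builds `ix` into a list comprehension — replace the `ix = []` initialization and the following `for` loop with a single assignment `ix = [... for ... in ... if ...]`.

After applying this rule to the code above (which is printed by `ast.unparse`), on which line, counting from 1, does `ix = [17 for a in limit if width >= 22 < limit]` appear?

Transformed code:
def apply(limit):
    if factor < 4 < factor:
        factor = width % (width * width)
        width = 28
    print(limit)
    factor = factor + 34
    width -= print(22)
    ix = [17 for a in limit if width >= 22 < limit]
    factor = limit == 19
    width *= width % limit
    limit = 18 // factor % emit(33)
    return a

8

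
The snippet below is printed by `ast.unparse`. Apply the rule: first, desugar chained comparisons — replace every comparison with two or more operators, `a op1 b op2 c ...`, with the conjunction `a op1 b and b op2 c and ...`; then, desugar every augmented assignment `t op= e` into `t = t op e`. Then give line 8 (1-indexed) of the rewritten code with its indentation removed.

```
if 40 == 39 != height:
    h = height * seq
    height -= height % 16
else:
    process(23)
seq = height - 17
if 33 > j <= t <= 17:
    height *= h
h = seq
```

height = height * h

Transformed code:
if 40 == 39 and 39 != height:
    h = height * seq
    height = height - height % 16
else:
    process(23)
seq = height - 17
if 33 > j and j <= t and (t <= 17):
    height = height * h
h = seq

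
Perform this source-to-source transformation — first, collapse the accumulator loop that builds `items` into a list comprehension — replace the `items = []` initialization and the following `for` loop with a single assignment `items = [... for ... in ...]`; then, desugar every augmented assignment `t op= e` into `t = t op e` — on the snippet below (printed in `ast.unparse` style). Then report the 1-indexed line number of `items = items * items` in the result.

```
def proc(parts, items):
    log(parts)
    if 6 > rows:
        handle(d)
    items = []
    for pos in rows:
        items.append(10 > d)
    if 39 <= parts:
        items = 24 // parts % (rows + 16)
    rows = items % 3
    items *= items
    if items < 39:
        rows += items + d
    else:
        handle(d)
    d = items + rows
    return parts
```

9

Transformed code:
def proc(parts, items):
    log(parts)
    if 6 > rows:
        handle(d)
    items = [10 > d for pos in rows]
    if 39 <= parts:
        items = 24 // parts % (rows + 16)
    rows = items % 3
    items = items * items
    if items < 39:
        rows = rows + (items + d)
    else:
        handle(d)
    d = items + rows
    return parts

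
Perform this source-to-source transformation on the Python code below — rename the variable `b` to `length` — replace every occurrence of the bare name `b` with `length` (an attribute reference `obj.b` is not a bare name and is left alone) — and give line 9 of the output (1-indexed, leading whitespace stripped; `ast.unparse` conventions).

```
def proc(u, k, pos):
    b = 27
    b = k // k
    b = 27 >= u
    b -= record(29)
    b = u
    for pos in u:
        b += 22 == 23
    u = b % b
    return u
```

u = length % length

Transformed code:
def proc(u, k, pos):
    length = 27
    length = k // k
    length = 27 >= u
    length -= record(29)
    length = u
    for pos in u:
        length += 22 == 23
    u = length % length
    return u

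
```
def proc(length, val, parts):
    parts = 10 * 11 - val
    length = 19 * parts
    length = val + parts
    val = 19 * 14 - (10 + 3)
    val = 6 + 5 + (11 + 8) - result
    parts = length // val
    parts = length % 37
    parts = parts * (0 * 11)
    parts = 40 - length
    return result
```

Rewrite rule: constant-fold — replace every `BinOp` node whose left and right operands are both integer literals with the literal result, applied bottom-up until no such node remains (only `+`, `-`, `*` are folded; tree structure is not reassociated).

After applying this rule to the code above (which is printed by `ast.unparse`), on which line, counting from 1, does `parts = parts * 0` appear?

9

Transformed code:
def proc(length, val, parts):
    parts = 110 - val
    length = 19 * parts
    length = val + parts
    val = 253
    val = 30 - result
    parts = length // val
    parts = length % 37
    parts = parts * 0
    parts = 40 - length
    return result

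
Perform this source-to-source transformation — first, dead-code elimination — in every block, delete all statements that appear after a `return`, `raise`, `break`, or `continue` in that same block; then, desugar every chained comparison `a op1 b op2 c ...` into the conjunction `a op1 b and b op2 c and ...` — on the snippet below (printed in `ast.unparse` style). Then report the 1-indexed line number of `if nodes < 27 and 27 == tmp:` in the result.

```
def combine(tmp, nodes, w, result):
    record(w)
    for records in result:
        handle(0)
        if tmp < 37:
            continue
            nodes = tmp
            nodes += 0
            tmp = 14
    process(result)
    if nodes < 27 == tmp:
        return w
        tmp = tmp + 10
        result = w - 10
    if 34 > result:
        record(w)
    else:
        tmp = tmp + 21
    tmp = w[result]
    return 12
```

Transformed code:
def combine(tmp, nodes, w, result):
    record(w)
    for records in result:
        handle(0)
        if tmp < 37:
            continue
    process(result)
    if nodes < 27 and 27 == tmp:
        return w
    if 34 > result:
        record(w)
    else:
        tmp = tmp + 21
    tmp = w[result]
    return 12

8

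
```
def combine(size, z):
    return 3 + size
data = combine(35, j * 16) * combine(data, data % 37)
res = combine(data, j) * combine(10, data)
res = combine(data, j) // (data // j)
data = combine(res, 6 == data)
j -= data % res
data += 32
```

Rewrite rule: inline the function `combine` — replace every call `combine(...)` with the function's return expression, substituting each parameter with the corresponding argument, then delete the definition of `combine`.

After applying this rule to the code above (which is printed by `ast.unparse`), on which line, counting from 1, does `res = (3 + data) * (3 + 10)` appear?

2

Transformed code:
data = (3 + 35) * (3 + data)
res = (3 + data) * (3 + 10)
res = (3 + data) // (data // j)
data = 3 + res
j -= data % res
data += 32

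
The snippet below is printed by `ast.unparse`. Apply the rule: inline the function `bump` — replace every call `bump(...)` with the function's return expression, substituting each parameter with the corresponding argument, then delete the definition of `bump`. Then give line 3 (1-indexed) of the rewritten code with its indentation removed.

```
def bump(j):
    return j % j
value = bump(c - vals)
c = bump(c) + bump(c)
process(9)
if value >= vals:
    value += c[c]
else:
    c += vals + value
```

Transformed code:
value = (c - vals) % (c - vals)
c = c % c + c % c
process(9)
if value >= vals:
    value += c[c]
else:
    c += vals + value

process(9)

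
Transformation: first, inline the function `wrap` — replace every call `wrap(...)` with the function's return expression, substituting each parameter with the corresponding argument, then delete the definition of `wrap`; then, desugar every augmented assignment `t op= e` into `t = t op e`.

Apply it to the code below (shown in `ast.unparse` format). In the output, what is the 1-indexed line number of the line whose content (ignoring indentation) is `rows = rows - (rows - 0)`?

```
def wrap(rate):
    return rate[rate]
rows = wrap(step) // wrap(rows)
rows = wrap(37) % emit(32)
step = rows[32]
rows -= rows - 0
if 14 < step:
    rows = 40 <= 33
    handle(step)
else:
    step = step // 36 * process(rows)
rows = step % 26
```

4

Transformed code:
rows = step[step] // rows[rows]
rows = 37[37] % emit(32)
step = rows[32]
rows = rows - (rows - 0)
if 14 < step:
    rows = 40 <= 33
    handle(step)
else:
    step = step // 36 * process(rows)
rows = step % 26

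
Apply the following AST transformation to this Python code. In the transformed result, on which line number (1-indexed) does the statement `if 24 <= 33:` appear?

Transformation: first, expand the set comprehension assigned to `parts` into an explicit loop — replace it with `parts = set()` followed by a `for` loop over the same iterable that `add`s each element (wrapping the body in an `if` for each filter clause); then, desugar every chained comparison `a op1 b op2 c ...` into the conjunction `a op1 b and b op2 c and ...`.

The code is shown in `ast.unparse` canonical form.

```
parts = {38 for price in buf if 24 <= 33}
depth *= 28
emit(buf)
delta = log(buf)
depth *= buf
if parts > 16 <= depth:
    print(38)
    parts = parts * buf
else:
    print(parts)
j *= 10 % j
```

3

Transformed code:
parts = set()
for price in buf:
    if 24 <= 33:
        parts.add(38)
depth *= 28
emit(buf)
delta = log(buf)
depth *= buf
if parts > 16 and 16 <= depth:
    print(38)
    parts = parts * buf
else:
    print(parts)
j *= 10 % j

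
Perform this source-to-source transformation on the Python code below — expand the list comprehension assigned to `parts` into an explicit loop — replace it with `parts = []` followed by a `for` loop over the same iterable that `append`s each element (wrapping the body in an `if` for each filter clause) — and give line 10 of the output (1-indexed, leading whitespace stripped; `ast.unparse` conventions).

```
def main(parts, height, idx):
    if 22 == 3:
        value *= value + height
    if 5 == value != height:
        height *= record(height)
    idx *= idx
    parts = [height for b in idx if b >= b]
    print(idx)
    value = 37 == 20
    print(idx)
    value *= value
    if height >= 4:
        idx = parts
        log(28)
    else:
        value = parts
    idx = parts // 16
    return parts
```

parts.append(height)

Transformed code:
def main(parts, height, idx):
    if 22 == 3:
        value *= value + height
    if 5 == value != height:
        height *= record(height)
    idx *= idx
    parts = []
    for b in idx:
        if b >= b:
            parts.append(height)
    print(idx)
    value = 37 == 20
    print(idx)
    value *= value
    if height >= 4:
        idx = parts
        log(28)
    else:
        value = parts
    idx = parts // 16
    return parts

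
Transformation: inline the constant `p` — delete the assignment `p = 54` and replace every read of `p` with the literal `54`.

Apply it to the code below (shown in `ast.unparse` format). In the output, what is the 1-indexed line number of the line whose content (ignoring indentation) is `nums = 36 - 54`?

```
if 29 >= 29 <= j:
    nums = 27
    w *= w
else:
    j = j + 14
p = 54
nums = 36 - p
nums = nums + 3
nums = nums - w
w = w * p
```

Transformed code:
if 29 >= 29 <= j:
    nums = 27
    w *= w
else:
    j = j + 14
nums = 36 - 54
nums = nums + 3
nums = nums - w
w = w * 54

6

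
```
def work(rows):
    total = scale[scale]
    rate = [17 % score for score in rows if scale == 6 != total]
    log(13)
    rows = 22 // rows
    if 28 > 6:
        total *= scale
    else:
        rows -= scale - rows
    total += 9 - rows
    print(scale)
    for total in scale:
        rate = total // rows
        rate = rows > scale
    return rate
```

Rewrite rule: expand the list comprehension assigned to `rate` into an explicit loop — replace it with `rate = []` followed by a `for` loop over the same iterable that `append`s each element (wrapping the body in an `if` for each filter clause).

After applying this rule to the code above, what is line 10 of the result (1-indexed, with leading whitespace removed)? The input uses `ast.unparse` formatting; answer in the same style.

Transformed code:
def work(rows):
    total = scale[scale]
    rate = []
    for score in rows:
        if scale == 6 != total:
            rate.append(17 % score)
    log(13)
    rows = 22 // rows
    if 28 > 6:
        total *= scale
    else:
        rows -= scale - rows
    total += 9 - rows
    print(scale)
    for total in scale:
        rate = total // rows
        rate = rows > scale
    return rate

total *= scale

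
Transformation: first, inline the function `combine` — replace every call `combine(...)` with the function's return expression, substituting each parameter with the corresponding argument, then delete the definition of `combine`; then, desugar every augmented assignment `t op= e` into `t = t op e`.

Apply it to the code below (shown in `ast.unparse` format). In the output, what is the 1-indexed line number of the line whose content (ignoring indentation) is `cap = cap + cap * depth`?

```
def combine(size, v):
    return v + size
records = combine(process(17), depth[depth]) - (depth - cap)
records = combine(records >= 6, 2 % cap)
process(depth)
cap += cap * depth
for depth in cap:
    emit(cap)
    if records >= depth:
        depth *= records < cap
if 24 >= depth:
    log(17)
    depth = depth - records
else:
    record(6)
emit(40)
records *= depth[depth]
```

Transformed code:
records = depth[depth] + process(17) - (depth - cap)
records = 2 % cap + (records >= 6)
process(depth)
cap = cap + cap * depth
for depth in cap:
    emit(cap)
    if records >= depth:
        depth = depth * (records < cap)
if 24 >= depth:
    log(17)
    depth = depth - records
else:
    record(6)
emit(40)
records = records * depth[depth]

4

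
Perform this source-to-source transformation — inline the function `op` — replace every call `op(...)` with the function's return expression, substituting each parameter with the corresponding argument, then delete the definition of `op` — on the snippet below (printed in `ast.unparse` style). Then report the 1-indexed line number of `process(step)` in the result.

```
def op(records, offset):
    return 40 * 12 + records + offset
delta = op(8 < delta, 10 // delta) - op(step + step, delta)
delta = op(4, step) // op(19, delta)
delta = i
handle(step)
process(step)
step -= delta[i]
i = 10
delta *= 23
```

Transformed code:
delta = 40 * 12 + (8 < delta) + 10 // delta - (40 * 12 + (step + step) + delta)
delta = (40 * 12 + 4 + step) // (40 * 12 + 19 + delta)
delta = i
handle(step)
process(step)
step -= delta[i]
i = 10
delta *= 23

5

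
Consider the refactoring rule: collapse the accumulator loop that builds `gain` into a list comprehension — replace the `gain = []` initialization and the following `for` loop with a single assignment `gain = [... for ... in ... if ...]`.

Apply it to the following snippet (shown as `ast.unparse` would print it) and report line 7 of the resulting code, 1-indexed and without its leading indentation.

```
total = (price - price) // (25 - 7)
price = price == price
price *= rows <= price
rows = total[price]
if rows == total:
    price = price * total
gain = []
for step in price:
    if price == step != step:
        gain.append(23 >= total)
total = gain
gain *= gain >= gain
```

Transformed code:
total = (price - price) // (25 - 7)
price = price == price
price *= rows <= price
rows = total[price]
if rows == total:
    price = price * total
gain = [23 >= total for step in price if price == step != step]
total = gain
gain *= gain >= gain

gain = [23 >= total for step in price if price == step != step]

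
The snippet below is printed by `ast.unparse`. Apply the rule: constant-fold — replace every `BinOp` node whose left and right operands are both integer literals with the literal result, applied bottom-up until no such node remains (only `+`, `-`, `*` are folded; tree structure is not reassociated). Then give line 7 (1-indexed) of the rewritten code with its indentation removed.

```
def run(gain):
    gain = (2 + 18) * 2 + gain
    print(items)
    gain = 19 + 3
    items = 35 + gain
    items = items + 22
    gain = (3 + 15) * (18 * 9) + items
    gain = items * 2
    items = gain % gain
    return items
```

Transformed code:
def run(gain):
    gain = 40 + gain
    print(items)
    gain = 22
    items = 35 + gain
    items = items + 22
    gain = 2916 + items
    gain = items * 2
    items = gain % gain
    return items

gain = 2916 + items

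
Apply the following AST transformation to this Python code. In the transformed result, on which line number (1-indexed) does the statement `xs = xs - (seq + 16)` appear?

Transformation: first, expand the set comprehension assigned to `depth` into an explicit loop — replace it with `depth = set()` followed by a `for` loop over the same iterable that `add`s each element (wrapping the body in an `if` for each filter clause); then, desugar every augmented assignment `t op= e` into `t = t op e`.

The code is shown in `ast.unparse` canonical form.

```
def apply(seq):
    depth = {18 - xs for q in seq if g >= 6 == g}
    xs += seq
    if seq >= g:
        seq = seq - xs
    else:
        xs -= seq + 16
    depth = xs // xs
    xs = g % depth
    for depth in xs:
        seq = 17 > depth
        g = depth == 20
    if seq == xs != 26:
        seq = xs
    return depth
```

10

Transformed code:
def apply(seq):
    depth = set()
    for q in seq:
        if g >= 6 == g:
            depth.add(18 - xs)
    xs = xs + seq
    if seq >= g:
        seq = seq - xs
    else:
        xs = xs - (seq + 16)
    depth = xs // xs
    xs = g % depth
    for depth in xs:
        seq = 17 > depth
        g = depth == 20
    if seq == xs != 26:
        seq = xs
    return depth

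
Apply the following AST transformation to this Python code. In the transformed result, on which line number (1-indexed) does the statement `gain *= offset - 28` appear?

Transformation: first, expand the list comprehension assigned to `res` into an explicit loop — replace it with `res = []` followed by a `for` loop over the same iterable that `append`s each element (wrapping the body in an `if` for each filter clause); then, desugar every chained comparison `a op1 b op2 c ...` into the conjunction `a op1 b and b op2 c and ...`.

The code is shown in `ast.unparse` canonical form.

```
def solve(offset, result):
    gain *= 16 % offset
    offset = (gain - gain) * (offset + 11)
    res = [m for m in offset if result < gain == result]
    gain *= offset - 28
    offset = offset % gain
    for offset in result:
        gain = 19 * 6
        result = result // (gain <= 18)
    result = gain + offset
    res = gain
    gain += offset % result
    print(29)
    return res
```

Transformed code:
def solve(offset, result):
    gain *= 16 % offset
    offset = (gain - gain) * (offset + 11)
    res = []
    for m in offset:
        if result < gain and gain == result:
            res.append(m)
    gain *= offset - 28
    offset = offset % gain
    for offset in result:
        gain = 19 * 6
        result = result // (gain <= 18)
    result = gain + offset
    res = gain
    gain += offset % result
    print(29)
    return res

8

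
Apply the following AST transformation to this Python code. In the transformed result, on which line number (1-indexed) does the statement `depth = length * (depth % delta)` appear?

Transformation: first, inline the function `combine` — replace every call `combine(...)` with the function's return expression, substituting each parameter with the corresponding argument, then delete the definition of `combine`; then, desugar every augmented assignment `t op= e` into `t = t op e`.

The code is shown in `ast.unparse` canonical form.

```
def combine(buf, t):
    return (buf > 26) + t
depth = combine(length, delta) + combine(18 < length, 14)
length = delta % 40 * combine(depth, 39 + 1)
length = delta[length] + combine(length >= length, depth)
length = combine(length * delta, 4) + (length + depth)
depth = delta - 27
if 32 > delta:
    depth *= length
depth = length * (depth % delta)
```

Transformed code:
depth = (length > 26) + delta + (((18 < length) > 26) + 14)
length = delta % 40 * ((depth > 26) + (39 + 1))
length = delta[length] + (((length >= length) > 26) + depth)
length = (length * delta > 26) + 4 + (length + depth)
depth = delta - 27
if 32 > delta:
    depth = depth * length
depth = length * (depth % delta)

8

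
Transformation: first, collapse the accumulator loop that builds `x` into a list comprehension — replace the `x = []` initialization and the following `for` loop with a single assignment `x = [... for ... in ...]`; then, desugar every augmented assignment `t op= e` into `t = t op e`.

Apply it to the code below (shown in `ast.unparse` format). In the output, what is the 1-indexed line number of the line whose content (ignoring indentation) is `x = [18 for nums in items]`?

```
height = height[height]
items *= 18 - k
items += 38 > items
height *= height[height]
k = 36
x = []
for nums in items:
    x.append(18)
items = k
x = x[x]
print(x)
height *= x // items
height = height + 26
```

6

Transformed code:
height = height[height]
items = items * (18 - k)
items = items + (38 > items)
height = height * height[height]
k = 36
x = [18 for nums in items]
items = k
x = x[x]
print(x)
height = height * (x // items)
height = height + 26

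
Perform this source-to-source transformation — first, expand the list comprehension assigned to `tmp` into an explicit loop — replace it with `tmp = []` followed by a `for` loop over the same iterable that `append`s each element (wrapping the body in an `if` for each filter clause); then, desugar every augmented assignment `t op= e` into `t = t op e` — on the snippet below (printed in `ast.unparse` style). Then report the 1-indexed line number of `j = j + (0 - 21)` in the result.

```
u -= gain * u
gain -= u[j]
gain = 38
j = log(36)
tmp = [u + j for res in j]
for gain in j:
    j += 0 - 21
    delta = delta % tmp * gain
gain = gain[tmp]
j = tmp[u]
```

Transformed code:
u = u - gain * u
gain = gain - u[j]
gain = 38
j = log(36)
tmp = []
for res in j:
    tmp.append(u + j)
for gain in j:
    j = j + (0 - 21)
    delta = delta % tmp * gain
gain = gain[tmp]
j = tmp[u]

9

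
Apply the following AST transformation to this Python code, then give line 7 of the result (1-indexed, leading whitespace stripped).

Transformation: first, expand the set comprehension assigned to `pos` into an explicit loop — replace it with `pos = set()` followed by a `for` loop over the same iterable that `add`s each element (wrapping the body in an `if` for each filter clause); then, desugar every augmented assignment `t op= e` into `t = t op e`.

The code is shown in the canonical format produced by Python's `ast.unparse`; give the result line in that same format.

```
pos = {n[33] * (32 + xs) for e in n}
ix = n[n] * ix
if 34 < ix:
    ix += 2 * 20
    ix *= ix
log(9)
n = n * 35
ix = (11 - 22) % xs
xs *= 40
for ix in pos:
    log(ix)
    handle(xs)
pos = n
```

ix = ix * ix

Transformed code:
pos = set()
for e in n:
    pos.add(n[33] * (32 + xs))
ix = n[n] * ix
if 34 < ix:
    ix = ix + 2 * 20
    ix = ix * ix
log(9)
n = n * 35
ix = (11 - 22) % xs
xs = xs * 40
for ix in pos:
    log(ix)
    handle(xs)
pos = n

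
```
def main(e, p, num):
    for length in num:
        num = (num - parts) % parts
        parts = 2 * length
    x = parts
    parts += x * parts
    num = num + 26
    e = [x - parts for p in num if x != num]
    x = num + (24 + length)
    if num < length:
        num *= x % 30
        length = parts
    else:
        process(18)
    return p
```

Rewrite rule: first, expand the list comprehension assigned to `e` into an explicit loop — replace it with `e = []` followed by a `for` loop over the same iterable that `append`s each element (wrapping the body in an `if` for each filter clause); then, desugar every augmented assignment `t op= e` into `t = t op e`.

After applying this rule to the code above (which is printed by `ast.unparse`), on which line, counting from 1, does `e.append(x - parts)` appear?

Transformed code:
def main(e, p, num):
    for length in num:
        num = (num - parts) % parts
        parts = 2 * length
    x = parts
    parts = parts + x * parts
    num = num + 26
    e = []
    for p in num:
        if x != num:
            e.append(x - parts)
    x = num + (24 + length)
    if num < length:
        num = num * (x % 30)
        length = parts
    else:
        process(18)
    return p

11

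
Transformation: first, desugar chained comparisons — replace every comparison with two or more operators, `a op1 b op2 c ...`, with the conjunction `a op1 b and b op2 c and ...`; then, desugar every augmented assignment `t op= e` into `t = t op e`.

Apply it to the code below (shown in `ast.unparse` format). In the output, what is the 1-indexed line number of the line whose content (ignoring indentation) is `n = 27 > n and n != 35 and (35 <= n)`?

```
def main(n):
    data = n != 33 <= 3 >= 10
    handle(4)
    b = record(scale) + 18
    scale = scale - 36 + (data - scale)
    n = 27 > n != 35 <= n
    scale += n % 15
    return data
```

Transformed code:
def main(n):
    data = n != 33 and 33 <= 3 and (3 >= 10)
    handle(4)
    b = record(scale) + 18
    scale = scale - 36 + (data - scale)
    n = 27 > n and n != 35 and (35 <= n)
    scale = scale + n % 15
    return data

6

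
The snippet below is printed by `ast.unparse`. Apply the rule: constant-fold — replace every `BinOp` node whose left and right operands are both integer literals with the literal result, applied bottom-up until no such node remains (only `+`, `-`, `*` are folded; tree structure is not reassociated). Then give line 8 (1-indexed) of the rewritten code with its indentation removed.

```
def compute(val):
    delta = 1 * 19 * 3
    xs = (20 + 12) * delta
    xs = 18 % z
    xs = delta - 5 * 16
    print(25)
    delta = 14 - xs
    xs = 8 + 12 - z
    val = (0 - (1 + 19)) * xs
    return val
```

Transformed code:
def compute(val):
    delta = 57
    xs = 32 * delta
    xs = 18 % z
    xs = delta - 80
    print(25)
    delta = 14 - xs
    xs = 20 - z
    val = -20 * xs
    return val

xs = 20 - z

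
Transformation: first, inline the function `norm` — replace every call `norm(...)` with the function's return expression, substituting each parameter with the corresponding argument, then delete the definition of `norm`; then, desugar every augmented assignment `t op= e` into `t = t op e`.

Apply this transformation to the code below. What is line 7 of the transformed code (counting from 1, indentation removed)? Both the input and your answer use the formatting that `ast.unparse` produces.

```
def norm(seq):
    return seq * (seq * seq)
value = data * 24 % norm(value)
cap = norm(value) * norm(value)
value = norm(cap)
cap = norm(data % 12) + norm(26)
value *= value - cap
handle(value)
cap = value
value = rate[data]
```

Transformed code:
value = data * 24 % (value * (value * value))
cap = value * (value * value) * (value * (value * value))
value = cap * (cap * cap)
cap = data % 12 * (data % 12 * (data % 12)) + 26 * (26 * 26)
value = value * (value - cap)
handle(value)
cap = value
value = rate[data]

cap = value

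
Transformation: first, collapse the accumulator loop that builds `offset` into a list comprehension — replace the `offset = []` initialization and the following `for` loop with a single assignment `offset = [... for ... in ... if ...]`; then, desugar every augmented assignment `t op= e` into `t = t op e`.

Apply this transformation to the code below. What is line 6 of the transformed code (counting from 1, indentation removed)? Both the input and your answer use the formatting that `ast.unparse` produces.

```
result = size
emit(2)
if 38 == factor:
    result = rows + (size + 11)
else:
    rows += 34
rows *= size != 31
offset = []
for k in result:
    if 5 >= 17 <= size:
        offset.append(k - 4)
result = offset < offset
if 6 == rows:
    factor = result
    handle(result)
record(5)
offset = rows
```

rows = rows + 34

Transformed code:
result = size
emit(2)
if 38 == factor:
    result = rows + (size + 11)
else:
    rows = rows + 34
rows = rows * (size != 31)
offset = [k - 4 for k in result if 5 >= 17 <= size]
result = offset < offset
if 6 == rows:
    factor = result
    handle(result)
record(5)
offset = rows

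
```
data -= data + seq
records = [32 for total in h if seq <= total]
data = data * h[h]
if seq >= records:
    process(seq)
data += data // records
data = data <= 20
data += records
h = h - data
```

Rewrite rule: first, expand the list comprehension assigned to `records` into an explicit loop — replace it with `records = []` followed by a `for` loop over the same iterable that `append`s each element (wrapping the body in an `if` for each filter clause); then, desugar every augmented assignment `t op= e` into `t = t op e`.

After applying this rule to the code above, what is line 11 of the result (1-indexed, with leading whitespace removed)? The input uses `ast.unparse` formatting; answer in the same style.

data = data + records

Transformed code:
data = data - (data + seq)
records = []
for total in h:
    if seq <= total:
        records.append(32)
data = data * h[h]
if seq >= records:
    process(seq)
data = data + data // records
data = data <= 20
data = data + records
h = h - data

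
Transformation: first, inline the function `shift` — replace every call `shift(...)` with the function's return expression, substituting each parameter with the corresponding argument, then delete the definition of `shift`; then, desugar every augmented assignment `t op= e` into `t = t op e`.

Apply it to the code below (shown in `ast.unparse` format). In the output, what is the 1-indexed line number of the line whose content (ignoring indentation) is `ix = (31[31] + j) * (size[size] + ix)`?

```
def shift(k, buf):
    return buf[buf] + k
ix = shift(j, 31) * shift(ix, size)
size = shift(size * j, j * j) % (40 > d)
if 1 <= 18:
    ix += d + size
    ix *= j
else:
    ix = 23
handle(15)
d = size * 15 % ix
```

Transformed code:
ix = (31[31] + j) * (size[size] + ix)
size = ((j * j)[j * j] + size * j) % (40 > d)
if 1 <= 18:
    ix = ix + (d + size)
    ix = ix * j
else:
    ix = 23
handle(15)
d = size * 15 % ix

1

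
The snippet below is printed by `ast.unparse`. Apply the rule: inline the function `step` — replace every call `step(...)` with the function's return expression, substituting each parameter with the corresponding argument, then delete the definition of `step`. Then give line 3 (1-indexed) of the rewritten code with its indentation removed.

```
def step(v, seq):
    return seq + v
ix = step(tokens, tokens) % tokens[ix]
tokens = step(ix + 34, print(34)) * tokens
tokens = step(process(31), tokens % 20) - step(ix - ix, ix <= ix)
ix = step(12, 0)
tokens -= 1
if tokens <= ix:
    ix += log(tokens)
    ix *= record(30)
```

tokens = tokens % 20 + process(31) - ((ix <= ix) + (ix - ix))

Transformed code:
ix = (tokens + tokens) % tokens[ix]
tokens = (print(34) + (ix + 34)) * tokens
tokens = tokens % 20 + process(31) - ((ix <= ix) + (ix - ix))
ix = 0 + 12
tokens -= 1
if tokens <= ix:
    ix += log(tokens)
    ix *= record(30)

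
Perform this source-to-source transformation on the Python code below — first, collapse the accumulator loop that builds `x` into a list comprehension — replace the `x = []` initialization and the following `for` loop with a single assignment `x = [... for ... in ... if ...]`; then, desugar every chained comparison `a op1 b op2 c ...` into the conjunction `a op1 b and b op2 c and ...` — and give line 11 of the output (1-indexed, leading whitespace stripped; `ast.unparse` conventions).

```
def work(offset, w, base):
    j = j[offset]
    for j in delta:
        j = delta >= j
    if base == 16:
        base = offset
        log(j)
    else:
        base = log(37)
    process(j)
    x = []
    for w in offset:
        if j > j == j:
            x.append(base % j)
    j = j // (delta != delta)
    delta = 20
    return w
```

x = [base % j for w in offset if j > j and j == j]

Transformed code:
def work(offset, w, base):
    j = j[offset]
    for j in delta:
        j = delta >= j
    if base == 16:
        base = offset
        log(j)
    else:
        base = log(37)
    process(j)
    x = [base % j for w in offset if j > j and j == j]
    j = j // (delta != delta)
    delta = 20
    return w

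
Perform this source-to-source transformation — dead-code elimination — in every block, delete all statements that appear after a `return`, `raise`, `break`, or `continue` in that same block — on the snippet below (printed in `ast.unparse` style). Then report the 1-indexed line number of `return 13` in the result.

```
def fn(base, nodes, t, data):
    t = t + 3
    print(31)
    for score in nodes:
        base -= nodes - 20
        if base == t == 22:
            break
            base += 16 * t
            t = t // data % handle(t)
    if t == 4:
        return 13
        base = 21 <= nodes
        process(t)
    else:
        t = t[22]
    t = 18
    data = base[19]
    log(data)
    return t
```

Transformed code:
def fn(base, nodes, t, data):
    t = t + 3
    print(31)
    for score in nodes:
        base -= nodes - 20
        if base == t == 22:
            break
    if t == 4:
        return 13
    else:
        t = t[22]
    t = 18
    data = base[19]
    log(data)
    return t

9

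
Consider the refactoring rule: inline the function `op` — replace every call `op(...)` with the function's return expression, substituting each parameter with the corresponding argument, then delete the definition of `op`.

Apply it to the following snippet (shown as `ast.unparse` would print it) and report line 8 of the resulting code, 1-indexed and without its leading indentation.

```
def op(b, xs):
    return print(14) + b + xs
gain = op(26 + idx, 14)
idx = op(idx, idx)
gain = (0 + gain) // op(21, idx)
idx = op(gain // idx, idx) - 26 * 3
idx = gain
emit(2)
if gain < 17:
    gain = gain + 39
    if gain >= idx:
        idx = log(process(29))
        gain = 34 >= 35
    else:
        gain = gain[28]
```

gain = gain + 39

Transformed code:
gain = print(14) + (26 + idx) + 14
idx = print(14) + idx + idx
gain = (0 + gain) // (print(14) + 21 + idx)
idx = print(14) + gain // idx + idx - 26 * 3
idx = gain
emit(2)
if gain < 17:
    gain = gain + 39
    if gain >= idx:
        idx = log(process(29))
        gain = 34 >= 35
    else:
        gain = gain[28]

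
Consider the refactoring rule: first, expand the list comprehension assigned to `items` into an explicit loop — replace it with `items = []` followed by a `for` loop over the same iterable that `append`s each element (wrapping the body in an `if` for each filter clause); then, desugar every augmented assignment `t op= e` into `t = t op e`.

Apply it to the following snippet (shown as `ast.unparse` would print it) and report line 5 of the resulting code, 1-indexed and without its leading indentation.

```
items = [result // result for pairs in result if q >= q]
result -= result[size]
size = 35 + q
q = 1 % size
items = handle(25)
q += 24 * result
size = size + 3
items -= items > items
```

result = result - result[size]

Transformed code:
items = []
for pairs in result:
    if q >= q:
        items.append(result // result)
result = result - result[size]
size = 35 + q
q = 1 % size
items = handle(25)
q = q + 24 * result
size = size + 3
items = items - (items > items)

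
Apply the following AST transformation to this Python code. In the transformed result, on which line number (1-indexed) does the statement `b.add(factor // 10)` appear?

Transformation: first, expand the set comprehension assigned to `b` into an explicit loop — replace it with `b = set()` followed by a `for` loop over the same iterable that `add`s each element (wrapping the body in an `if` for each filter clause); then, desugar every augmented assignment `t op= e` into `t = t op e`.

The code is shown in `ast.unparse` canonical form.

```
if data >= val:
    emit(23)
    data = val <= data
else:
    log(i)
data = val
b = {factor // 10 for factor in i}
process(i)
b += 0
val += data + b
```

Transformed code:
if data >= val:
    emit(23)
    data = val <= data
else:
    log(i)
data = val
b = set()
for factor in i:
    b.add(factor // 10)
process(i)
b = b + 0
val = val + (data + b)

9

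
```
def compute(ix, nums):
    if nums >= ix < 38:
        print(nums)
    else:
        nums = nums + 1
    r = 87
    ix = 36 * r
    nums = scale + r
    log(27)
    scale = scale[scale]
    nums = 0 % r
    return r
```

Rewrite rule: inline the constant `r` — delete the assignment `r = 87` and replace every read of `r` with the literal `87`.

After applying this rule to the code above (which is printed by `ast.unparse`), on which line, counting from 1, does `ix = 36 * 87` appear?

Transformed code:
def compute(ix, nums):
    if nums >= ix < 38:
        print(nums)
    else:
        nums = nums + 1
    ix = 36 * 87
    nums = scale + 87
    log(27)
    scale = scale[scale]
    nums = 0 % 87
    return 87

6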